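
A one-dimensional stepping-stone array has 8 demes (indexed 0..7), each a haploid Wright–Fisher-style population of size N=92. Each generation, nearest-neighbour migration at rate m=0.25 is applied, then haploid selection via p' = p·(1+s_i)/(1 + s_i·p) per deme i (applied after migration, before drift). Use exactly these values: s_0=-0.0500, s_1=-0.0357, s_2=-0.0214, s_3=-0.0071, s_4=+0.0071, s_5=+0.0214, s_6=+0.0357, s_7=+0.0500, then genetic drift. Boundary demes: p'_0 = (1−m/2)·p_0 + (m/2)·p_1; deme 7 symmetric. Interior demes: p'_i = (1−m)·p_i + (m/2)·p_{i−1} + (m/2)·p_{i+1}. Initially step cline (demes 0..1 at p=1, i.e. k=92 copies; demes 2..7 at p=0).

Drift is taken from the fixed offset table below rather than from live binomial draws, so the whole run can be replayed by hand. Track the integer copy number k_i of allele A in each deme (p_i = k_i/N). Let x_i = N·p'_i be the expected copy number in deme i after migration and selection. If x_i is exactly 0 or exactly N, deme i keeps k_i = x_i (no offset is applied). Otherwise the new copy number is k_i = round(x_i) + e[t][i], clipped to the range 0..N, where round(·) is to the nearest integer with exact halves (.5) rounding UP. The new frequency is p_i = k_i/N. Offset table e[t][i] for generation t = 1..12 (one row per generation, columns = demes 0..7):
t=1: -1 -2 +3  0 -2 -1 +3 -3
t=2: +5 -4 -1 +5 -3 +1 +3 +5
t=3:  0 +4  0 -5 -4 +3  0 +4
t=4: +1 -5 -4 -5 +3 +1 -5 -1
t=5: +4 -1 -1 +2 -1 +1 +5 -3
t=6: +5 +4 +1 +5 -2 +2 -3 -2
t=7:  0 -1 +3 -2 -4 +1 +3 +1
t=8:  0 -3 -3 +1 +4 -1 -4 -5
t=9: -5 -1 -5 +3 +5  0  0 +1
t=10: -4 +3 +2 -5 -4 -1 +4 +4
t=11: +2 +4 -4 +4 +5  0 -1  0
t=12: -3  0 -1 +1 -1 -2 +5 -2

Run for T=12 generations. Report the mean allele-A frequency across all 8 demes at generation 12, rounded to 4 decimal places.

0.2310

t=0: k=[92 92 0 0 0 0 0 0]
t=1: x=[92.0000 80.1292 11.2841 0.0000 0.0000 0.0000 0.0000 0.0000] k=[92 78 14 0 0 0 0 0]
t=2: x=[90.1597 71.1701 19.9104 1.7378 0.0000 0.0000 0.0000 0.0000] k=[92 67 19 7 0 0 0 0]
t=3: x=[88.7164 63.4137 23.1235 7.5753 0.8812 0.0000 0.0000 0.0000] k=[89 67 23 3 0 0 0 0]
t=4: x=[85.9672 63.5405 25.5984 5.0906 0.3777 0.0000 0.0000 0.0000] k=[87 59 22 0 3 0 0 0]
t=5: x=[83.0959 57.0910 23.4946 3.1036 2.2656 0.3830 0.0000 0.0000] k=[87 56 22 5 1 1 0 0]
t=6: x=[82.7051 54.8225 23.7420 6.5813 1.5105 0.8935 0.1295 0.0000] k=[88 59 25 12 0 3 0 0]
t=7: x=[84.0085 57.5957 27.2087 12.0502 1.8880 2.2969 0.3883 0.0000] k=[84 57 30 10 0 3 3 0]
t=8: x=[80.1037 56.2083 30.4328 11.1798 1.6363 2.6795 2.7159 0.3937] k=[80 53 27 12 6 2 0 0]
t=9: x=[75.9569 52.3067 27.9523 13.0450 6.2913 2.2969 0.2589 0.0000] k=[71 51 23 16 11 2 0 0]
t=10: x=[67.5913 49.1690 25.2270 16.1549 10.5660 2.9346 0.2589 0.0000] k=[64 52 27 11 7 2 4 0]
t=11: x=[61.4627 49.5451 27.7044 12.4232 6.9201 2.9346 3.3618 0.5249] k=[63 54 24 16 12 3 2 1]
t=12: x=[60.8267 50.5486 26.3415 16.4037 11.4457 4.0818 2.0698 1.1805] k=[58 51 25 17 10 2 7 0]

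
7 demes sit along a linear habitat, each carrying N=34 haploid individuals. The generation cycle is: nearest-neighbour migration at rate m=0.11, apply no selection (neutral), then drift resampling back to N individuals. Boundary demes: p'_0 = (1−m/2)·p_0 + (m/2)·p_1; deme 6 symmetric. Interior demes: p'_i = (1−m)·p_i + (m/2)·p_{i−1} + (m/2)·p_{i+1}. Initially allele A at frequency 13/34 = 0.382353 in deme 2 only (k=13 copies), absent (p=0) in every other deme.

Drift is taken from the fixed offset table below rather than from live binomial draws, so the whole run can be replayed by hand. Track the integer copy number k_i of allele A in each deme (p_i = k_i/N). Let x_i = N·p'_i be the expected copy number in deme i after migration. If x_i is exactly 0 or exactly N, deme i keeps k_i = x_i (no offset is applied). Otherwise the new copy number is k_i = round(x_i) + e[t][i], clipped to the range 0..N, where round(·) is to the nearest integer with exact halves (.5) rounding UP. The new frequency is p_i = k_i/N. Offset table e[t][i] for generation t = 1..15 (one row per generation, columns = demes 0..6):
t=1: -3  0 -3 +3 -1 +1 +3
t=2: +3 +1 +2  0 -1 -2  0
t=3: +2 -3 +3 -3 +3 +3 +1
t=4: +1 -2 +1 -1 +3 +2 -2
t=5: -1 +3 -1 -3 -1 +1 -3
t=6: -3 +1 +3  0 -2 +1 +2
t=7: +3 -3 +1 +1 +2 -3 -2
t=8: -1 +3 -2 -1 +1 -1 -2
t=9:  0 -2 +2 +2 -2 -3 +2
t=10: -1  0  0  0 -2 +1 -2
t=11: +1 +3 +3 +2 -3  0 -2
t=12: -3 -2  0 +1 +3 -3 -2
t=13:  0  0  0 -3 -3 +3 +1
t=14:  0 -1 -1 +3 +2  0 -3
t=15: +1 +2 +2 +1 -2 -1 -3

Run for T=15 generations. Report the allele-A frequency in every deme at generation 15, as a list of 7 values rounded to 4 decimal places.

t=0: k=[0 0 13 0 0 0 0]
t=1: x=[0.0000 0.7150 11.5700 0.7150 0.0000 0.0000 0.0000] k=[0 1 9 4 0 0 0]
t=2: x=[0.0550 1.3850 8.2850 4.0550 0.2200 0.0000 0.0000] k=[3 2 10 4 0 0 0]
t=3: x=[2.9450 2.4950 9.2300 4.1100 0.2200 0.0000 0.0000] k=[5 0 12 1 3 0 0]
t=4: x=[4.7250 0.9350 10.7350 1.7150 2.7250 0.1650 0.0000] k=[6 0 12 1 6 2 0]
t=5: x=[5.6700 0.9900 10.7350 1.8800 5.5050 2.1100 0.1100] k=[5 4 10 0 5 3 0]
t=6: x=[4.9450 4.3850 9.1200 0.8250 4.6150 2.9450 0.1650] k=[2 5 12 1 3 4 2]
t=7: x=[2.1650 5.2200 11.0100 1.7150 2.9450 3.8350 2.1100] k=[5 2 12 3 5 1 0]
t=8: x=[4.8350 2.7150 10.9550 3.6050 4.6700 1.1650 0.0550] k=[4 6 9 3 6 0 0]
t=9: x=[4.1100 6.0550 8.5050 3.4950 5.5050 0.3300 0.0000] k=[4 4 11 5 4 0 0]
t=10: x=[4.0000 4.3850 10.2850 5.2750 3.8350 0.2200 0.0000] k=[3 4 10 5 2 1 0]
t=11: x=[3.0550 4.2750 9.3950 5.1100 2.1100 1.0000 0.0550] k=[4 7 12 7 0 1 0]
t=12: x=[4.1650 7.1100 11.4500 6.8900 0.4400 0.8900 0.0550] k=[1 5 11 8 3 0 0]
t=13: x=[1.2200 5.1100 10.5050 7.8900 3.1100 0.1650 0.0000] k=[1 5 11 5 0 3 0]
t=14: x=[1.2200 5.1100 10.3400 5.0550 0.4400 2.6700 0.1650] k=[1 4 9 8 2 3 0]
t=15: x=[1.1650 4.1100 8.6700 7.7250 2.3850 2.7800 0.1650] k=[2 6 11 9 0 2 0]

[0.0588, 0.1765, 0.3235, 0.2647, 0.0000, 0.0588, 0.0000]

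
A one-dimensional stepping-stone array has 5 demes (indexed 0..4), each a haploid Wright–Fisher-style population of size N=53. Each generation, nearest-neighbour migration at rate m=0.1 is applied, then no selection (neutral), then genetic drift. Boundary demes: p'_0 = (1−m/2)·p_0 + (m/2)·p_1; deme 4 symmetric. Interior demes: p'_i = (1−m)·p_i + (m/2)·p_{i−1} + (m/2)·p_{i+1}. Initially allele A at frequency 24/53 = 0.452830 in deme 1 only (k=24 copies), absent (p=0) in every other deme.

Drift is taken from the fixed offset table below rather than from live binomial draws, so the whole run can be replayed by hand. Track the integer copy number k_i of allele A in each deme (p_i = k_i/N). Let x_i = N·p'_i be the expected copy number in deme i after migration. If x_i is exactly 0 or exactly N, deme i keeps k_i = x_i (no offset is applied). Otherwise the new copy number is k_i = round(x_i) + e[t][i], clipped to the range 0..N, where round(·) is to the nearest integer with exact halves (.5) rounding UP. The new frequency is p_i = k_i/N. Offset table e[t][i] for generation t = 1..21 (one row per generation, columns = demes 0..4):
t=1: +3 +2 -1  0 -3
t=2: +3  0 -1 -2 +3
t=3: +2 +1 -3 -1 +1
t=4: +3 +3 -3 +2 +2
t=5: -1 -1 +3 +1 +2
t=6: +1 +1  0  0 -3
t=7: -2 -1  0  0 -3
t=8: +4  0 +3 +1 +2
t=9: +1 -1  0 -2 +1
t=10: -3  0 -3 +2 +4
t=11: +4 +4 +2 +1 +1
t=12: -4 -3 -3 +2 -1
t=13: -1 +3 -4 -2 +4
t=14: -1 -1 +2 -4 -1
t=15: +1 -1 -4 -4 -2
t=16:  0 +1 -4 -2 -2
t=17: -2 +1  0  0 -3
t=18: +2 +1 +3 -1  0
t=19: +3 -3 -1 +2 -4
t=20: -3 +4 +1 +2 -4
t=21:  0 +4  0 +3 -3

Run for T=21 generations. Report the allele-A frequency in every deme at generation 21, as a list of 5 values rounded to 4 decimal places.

[0.2642, 0.3396, 0.0943, 0.1321, 0.0000]

t=0: k=[0 24 0 0 0]
t=1: x=[1.2000 21.6000 1.2000 0.0000 0.0000] k=[4 24 0 0 0]
t=2: x=[5.0000 21.8000 1.2000 0.0000 0.0000] k=[8 22 0 0 0]
t=3: x=[8.7000 20.2000 1.1000 0.0000 0.0000] k=[11 21 0 0 0]
t=4: x=[11.5000 19.4500 1.0500 0.0000 0.0000] k=[15 22 0 0 0]
t=5: x=[15.3500 20.5500 1.1000 0.0000 0.0000] k=[14 20 4 0 0]
t=6: x=[14.3000 18.9000 4.6000 0.2000 0.0000] k=[15 20 5 0 0]
t=7: x=[15.2500 19.0000 5.5000 0.2500 0.0000] k=[13 18 6 0 0]
t=8: x=[13.2500 17.1500 6.3000 0.3000 0.0000] k=[17 17 9 1 0]
t=9: x=[17.0000 16.6000 9.0000 1.3500 0.0500] k=[18 16 9 0 1]
t=10: x=[17.9000 15.7500 8.9000 0.5000 0.9500] k=[15 16 6 3 5]
t=11: x=[15.0500 15.4500 6.3500 3.2500 4.9000] k=[19 19 8 4 6]
t=12: x=[19.0000 18.4500 8.3500 4.3000 5.9000] k=[15 15 5 6 5]
t=13: x=[15.0000 14.5000 5.5500 5.9000 5.0500] k=[14 18 2 4 9]
t=14: x=[14.2000 17.0000 2.9000 4.1500 8.7500] k=[13 16 5 0 8]
t=15: x=[13.1500 15.3000 5.3000 0.6500 7.6000] k=[14 14 1 0 6]
t=16: x=[14.0000 13.3500 1.6000 0.3500 5.7000] k=[14 14 0 0 4]
t=17: x=[14.0000 13.3000 0.7000 0.2000 3.8000] k=[12 14 1 0 1]
t=18: x=[12.1000 13.2500 1.6000 0.1000 0.9500] k=[14 14 5 0 1]
t=19: x=[14.0000 13.5500 5.2000 0.3000 0.9500] k=[17 11 4 2 0]
t=20: x=[16.7000 10.9500 4.2500 2.0000 0.1000] k=[14 15 5 4 0]
t=21: x=[14.0500 14.4500 5.4500 3.8500 0.2000] k=[14 18 5 7 0]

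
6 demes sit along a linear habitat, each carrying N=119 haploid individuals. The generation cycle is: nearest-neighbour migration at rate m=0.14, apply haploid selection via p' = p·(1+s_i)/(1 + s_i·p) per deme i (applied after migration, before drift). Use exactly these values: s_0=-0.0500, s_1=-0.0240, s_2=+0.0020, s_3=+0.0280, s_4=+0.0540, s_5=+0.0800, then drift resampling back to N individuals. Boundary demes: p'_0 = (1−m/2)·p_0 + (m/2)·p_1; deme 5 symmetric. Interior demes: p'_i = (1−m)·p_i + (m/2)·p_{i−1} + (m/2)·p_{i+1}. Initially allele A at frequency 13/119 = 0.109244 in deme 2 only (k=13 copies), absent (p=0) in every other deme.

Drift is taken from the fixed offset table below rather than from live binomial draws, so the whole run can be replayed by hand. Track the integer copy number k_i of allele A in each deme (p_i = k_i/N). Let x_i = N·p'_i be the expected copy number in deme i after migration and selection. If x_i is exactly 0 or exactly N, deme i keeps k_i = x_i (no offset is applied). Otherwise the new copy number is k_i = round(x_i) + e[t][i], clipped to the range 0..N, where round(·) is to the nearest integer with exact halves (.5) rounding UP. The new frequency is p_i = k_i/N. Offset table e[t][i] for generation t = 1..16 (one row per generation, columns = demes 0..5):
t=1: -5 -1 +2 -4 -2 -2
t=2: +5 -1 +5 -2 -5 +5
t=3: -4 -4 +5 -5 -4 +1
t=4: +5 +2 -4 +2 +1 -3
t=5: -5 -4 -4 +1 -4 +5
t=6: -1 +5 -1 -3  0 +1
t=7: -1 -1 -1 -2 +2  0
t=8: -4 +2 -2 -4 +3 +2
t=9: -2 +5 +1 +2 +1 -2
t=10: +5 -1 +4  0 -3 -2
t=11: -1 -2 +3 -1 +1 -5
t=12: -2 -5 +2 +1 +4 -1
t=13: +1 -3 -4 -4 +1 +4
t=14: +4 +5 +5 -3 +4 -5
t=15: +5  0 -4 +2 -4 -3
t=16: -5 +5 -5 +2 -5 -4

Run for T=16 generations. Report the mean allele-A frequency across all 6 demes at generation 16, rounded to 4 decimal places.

0.0364

t=0: k=[0 0 13 0 0 0]
t=1: x=[0.0000 0.8883 11.2003 0.9353 0.0000 0.0000] k=[0 0 13 0 0 0]
t=2: x=[0.0000 0.8883 11.2003 0.9353 0.0000 0.0000] k=[0 0 16 0 0 0]
t=3: x=[0.0000 1.0934 13.7843 1.1511 0.0000 0.0000] k=[0 0 19 0 0 0]
t=4: x=[0.0000 1.2984 16.3682 1.3668 0.0000 0.0000] k=[0 3 12 3 0 0]
t=5: x=[0.1995 3.3402 10.7595 3.5129 0.2213 0.0000] k=[0 0 7 5 0 0]
t=6: x=[0.0000 0.4783 6.3821 4.9186 0.3688 0.0000] k=[0 5 5 2 0 0]
t=7: x=[0.3325 4.5427 4.7992 2.1269 0.1476 0.0000] k=[0 4 4 0 2 0]
t=8: x=[0.2660 3.6334 3.7272 0.4317 1.8115 0.1512] k=[0 6 2 0 5 2]
t=9: x=[0.3991 5.1783 2.1442 0.5037 4.6704 2.3833] k=[0 10 3 3 6 0]
t=10: x=[0.6652 8.6139 3.4968 3.2974 5.6462 0.4535] k=[6 8 7 3 3 0]
t=11: x=[5.8481 7.6150 6.8028 3.3692 2.9369 0.2268] k=[5 6 10 2 4 0]
t=12: x=[4.8268 6.0686 9.1769 2.7738 3.7672 0.3023] k=[3 1 11 4 8 0]
t=13: x=[2.7203 1.7965 9.8280 4.8981 7.5222 0.6046] k=[4 0 6 1 9 5]
t=14: x=[3.5395 0.6833 5.2400 1.9626 8.5689 5.6822] k=[8 6 10 0 13 1]
t=15: x=[7.4917 6.2740 9.0367 1.6545 11.7973 1.9847] k=[12 6 5 4 8 0]
t=16: x=[11.0548 6.2055 5.0096 4.4672 7.5222 0.6046] k=[6 11 0 6 3 0]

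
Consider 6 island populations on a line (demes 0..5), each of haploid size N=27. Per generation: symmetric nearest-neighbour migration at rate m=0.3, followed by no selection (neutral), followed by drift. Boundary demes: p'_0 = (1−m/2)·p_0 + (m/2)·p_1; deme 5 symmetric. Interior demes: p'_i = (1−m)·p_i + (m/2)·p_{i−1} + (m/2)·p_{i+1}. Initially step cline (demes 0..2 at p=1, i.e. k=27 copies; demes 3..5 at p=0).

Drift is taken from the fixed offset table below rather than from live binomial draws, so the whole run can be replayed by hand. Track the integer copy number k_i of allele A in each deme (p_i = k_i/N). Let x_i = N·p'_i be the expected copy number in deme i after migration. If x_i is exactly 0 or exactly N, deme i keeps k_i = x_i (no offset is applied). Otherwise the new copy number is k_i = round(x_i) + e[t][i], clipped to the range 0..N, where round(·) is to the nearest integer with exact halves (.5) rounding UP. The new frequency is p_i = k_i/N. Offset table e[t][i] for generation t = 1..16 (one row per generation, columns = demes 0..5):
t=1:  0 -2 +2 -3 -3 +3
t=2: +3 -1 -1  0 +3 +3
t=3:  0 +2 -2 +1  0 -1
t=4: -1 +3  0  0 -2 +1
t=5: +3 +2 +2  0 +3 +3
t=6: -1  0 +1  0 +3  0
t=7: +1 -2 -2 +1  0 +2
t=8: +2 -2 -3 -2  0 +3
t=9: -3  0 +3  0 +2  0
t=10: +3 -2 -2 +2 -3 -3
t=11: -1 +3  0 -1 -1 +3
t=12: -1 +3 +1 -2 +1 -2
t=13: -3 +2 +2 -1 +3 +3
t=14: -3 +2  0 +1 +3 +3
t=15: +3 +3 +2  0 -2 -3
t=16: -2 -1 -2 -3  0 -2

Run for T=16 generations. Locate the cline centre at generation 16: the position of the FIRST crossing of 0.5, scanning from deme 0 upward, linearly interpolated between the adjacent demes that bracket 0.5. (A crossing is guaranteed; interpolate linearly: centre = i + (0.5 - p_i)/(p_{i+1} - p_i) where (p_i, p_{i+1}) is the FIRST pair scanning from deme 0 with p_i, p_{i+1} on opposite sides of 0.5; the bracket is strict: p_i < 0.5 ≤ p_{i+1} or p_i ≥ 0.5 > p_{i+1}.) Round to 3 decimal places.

t=0: k=[27 27 27 0 0 0]
t=1: x=[27.0000 27.0000 22.9500 4.0500 0.0000 0.0000] k=[27 27 25 1 0 0]
t=2: x=[27.0000 26.7000 21.7000 4.4500 0.1500 0.0000] k=[27 26 21 4 3 0]
t=3: x=[26.8500 25.4000 19.2000 6.4000 2.7000 0.4500] k=[27 27 17 7 3 0]
t=4: x=[27.0000 25.5000 17.0000 7.9000 3.1500 0.4500] k=[27 27 17 8 1 1]
t=5: x=[27.0000 25.5000 17.1500 8.3000 2.0500 1.0000] k=[27 27 19 8 5 4]
t=6: x=[27.0000 25.8000 18.5500 9.2000 5.3000 4.1500] k=[27 26 20 9 8 4]
t=7: x=[26.8500 25.2500 19.2500 10.5000 7.5500 4.6000] k=[27 23 17 12 8 7]
t=8: x=[26.4000 22.7000 17.1500 12.1500 8.4500 7.1500] k=[27 21 14 10 8 10]
t=9: x=[26.1000 20.8500 14.4500 10.3000 8.6000 9.7000] k=[23 21 17 10 11 10]
t=10: x=[22.7000 20.7000 16.5500 11.2000 10.7000 10.1500] k=[26 19 15 13 8 7]
t=11: x=[24.9500 19.4500 15.3000 12.5500 8.6000 7.1500] k=[24 22 15 12 8 10]
t=12: x=[23.7000 21.2500 15.6000 11.8500 8.9000 9.7000] k=[23 24 17 10 10 8]
t=13: x=[23.1500 22.8000 17.0000 11.0500 9.7000 8.3000] k=[20 25 19 10 13 11]
t=14: x=[20.7500 23.3500 18.5500 11.8000 12.2500 11.3000] k=[18 25 19 13 15 14]
t=15: x=[19.0500 23.0500 19.0000 14.2000 14.5500 14.1500] k=[22 26 21 14 13 11]
t=16: x=[22.6000 24.6500 20.7000 14.9000 12.8500 11.3000] k=[21 24 19 12 13 9]

2.786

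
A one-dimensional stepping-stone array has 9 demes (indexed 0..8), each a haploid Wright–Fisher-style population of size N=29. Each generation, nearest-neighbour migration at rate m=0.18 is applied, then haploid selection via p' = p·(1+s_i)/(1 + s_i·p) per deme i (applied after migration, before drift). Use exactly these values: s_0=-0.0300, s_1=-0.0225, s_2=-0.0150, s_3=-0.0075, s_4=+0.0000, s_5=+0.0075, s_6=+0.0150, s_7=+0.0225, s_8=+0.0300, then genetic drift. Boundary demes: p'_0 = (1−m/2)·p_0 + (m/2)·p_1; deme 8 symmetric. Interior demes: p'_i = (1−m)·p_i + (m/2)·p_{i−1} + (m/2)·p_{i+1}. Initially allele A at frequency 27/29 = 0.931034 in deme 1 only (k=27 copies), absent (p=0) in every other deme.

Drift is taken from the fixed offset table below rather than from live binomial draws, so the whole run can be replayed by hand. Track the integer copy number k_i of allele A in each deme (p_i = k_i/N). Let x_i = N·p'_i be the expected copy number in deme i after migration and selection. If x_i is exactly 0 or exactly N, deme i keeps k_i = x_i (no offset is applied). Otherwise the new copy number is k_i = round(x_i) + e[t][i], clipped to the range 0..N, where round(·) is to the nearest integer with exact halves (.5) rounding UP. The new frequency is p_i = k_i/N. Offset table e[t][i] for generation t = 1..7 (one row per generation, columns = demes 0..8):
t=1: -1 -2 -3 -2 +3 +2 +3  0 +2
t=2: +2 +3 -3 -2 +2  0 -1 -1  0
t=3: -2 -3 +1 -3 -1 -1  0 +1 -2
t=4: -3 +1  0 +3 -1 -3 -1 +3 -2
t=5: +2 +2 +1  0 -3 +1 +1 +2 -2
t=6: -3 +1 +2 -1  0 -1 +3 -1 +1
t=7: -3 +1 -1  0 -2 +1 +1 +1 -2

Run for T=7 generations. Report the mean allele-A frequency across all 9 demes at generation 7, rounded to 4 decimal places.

0.0805

t=0: k=[0 27 0 0 0 0 0 0 0]
t=1: x=[2.3630 22.0201 2.3966 0.0000 0.0000 0.0000 0.0000 0.0000 0.0000] k=[1 20 0 0 0 0 0 0 0]
t=2: x=[2.6361 16.3279 1.7747 0.0000 0.0000 0.0000 0.0000 0.0000 0.0000] k=[5 19 0 0 0 0 0 0 0]
t=3: x=[6.1118 15.8667 1.6858 0.0000 0.0000 0.0000 0.0000 0.0000 0.0000] k=[4 13 3 0 0 0 0 0 0]
t=4: x=[4.6890 11.1335 3.5823 0.2680 0.0000 0.0000 0.0000 0.0000 0.0000] k=[2 12 4 3 0 0 0 0 0]
t=5: x=[2.8215 10.2288 4.5715 2.8009 0.2700 0.0000 0.0000 0.0000 0.0000] k=[5 12 6 3 0 0 0 0 0]
t=6: x=[5.4931 10.6760 6.1960 2.9798 0.2700 0.0000 0.0000 0.0000 0.0000] k=[2 12 8 2 0 0 0 0 0]
t=7: x=[2.8215 10.5866 7.7340 2.3437 0.1800 0.0000 0.0000 0.0000 0.0000] k=[0 12 7 2 0 0 0 0 0]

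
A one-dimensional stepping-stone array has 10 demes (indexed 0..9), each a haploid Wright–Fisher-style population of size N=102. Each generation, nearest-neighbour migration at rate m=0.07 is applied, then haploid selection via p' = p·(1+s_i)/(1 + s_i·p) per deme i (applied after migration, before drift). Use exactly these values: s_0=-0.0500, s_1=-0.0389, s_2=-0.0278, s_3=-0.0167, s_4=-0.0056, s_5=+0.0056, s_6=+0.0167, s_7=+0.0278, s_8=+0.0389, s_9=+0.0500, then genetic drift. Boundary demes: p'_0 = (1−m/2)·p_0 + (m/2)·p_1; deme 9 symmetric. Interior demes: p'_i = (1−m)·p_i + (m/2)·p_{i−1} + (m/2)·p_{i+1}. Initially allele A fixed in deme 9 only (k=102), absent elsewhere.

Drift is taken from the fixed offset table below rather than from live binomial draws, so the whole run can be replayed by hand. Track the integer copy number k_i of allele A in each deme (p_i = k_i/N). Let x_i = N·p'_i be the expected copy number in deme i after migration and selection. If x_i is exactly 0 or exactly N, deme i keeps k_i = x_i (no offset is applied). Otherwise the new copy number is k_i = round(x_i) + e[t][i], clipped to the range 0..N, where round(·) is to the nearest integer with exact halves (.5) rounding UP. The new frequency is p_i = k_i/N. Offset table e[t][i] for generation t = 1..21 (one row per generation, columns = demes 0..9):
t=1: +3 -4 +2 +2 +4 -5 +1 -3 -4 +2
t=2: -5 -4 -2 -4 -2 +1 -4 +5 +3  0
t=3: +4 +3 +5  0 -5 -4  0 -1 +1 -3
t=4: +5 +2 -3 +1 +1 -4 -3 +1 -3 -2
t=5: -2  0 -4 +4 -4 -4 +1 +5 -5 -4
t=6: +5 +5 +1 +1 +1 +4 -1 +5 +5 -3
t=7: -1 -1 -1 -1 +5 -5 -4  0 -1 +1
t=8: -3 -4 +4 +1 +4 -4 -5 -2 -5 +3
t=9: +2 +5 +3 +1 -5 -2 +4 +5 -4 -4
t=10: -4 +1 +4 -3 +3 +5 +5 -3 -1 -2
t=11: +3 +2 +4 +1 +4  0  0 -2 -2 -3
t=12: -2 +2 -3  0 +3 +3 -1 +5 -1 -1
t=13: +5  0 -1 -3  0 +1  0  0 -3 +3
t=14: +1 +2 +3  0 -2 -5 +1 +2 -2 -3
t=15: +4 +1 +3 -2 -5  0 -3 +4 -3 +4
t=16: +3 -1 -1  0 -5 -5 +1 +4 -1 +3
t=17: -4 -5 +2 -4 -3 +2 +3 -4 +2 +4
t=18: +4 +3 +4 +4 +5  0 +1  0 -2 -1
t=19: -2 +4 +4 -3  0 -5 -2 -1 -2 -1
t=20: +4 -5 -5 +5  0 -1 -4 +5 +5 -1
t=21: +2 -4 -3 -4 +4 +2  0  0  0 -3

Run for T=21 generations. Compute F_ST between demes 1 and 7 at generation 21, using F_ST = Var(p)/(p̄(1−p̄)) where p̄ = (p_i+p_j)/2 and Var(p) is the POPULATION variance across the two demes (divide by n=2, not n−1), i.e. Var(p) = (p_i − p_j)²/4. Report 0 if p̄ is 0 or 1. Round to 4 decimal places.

0.1333

t=0: k=[0 0 0 0 0 0 0 0 0 102]
t=1: x=[0.0000 0.0000 0.0000 0.0000 0.0000 0.0000 0.0000 0.0000 3.7038 98.5943] k=[0 0 0 0 0 0 0 0 0 101]
t=2: x=[0.0000 0.0000 0.0000 0.0000 0.0000 0.0000 0.0000 0.0000 3.6676 97.6718] k=[0 0 0 0 0 0 0 0 7 98]
t=3: x=[0.0000 0.0000 0.0000 0.0000 0.0000 0.0000 0.0000 0.2518 10.2877 95.1341] k=[0 0 0 0 0 0 0 0 11 92]
t=4: x=[0.0000 0.0000 0.0000 0.0000 0.0000 0.0000 0.0000 0.3957 13.9019 89.7025] k=[0 0 0 0 0 0 0 1 11 88]
t=5: x=[0.0000 0.0000 0.0000 0.0000 0.0000 0.0000 0.0356 1.3511 13.7939 85.9751] k=[0 0 0 0 0 0 1 6 9 82]
t=6: x=[0.0000 0.0000 0.0000 0.0000 0.0000 0.0352 1.1588 6.0850 11.8437 80.2904] k=[0 0 0 0 0 4 0 11 17 77]
t=7: x=[0.0000 0.0000 0.0000 0.0000 0.1392 3.7401 0.5337 11.0932 19.4845 75.8598] k=[0 0 0 0 5 0 0 11 18 77]
t=8: x=[0.0000 0.0000 0.0000 0.1721 4.6251 0.1760 0.3914 11.1290 20.4365 75.8939] k=[0 0 0 1 9 0 0 9 15 79]
t=9: x=[0.0000 0.0000 0.0340 1.2245 8.3618 0.3168 0.3202 9.1202 17.5783 77.6753] k=[0 0 3 2 3 0 4 14 14 74]
t=10: x=[0.0000 0.1009 2.7827 2.0361 2.8444 0.2464 4.2774 13.9775 16.6242 72.9248] k=[0 1 7 0 6 5 9 11 16 71]
t=11: x=[0.0333 1.1298 6.3744 0.4474 5.7246 5.2025 9.0659 11.3793 18.3165 70.1533] k=[3 3 10 1 10 5 9 9 16 67]
t=12: x=[2.8542 3.1226 9.2012 1.6032 9.4617 5.3432 8.9949 9.4781 18.1012 66.3545] k=[1 5 6 2 12 8 8 14 17 65]
t=13: x=[1.0836 4.7134 5.6721 2.4494 11.4528 8.1819 8.3359 14.2274 19.1618 64.4845] k=[6 5 5 0 11 9 8 14 16 67]
t=14: x=[5.6834 4.8484 4.6970 0.5507 10.4920 9.0811 8.3714 14.1917 18.2806 66.3545] k=[7 7 8 1 8 4 9 16 16 63]
t=15: x=[6.6729 6.7795 7.5212 1.4655 7.5755 4.3381 9.2078 16.1238 18.2089 62.5417] k=[11 8 11 0 3 4 6 20 15 67]
t=16: x=[10.4058 7.9154 10.2472 0.4819 2.9141 4.0567 6.5204 19.7683 17.5424 66.3200] k=[13 7 9 0 0 0 8 24 17 69]
t=17: x=[12.2272 7.0163 8.3952 0.3098 0.0000 0.2816 8.4069 23.6901 19.6637 68.2901] k=[8 2 10 0 0 2 11 20 22 72]
t=18: x=[7.4289 2.3954 9.1328 0.3442 0.0696 2.2573 11.1636 20.1955 24.3810 71.3070] k=[11 5 13 4 5 2 12 20 22 70]
t=19: x=[10.3050 5.2875 12.1011 4.2804 4.8341 2.4684 12.1056 20.2310 24.3095 69.4114] k=[8 9 16 1 5 0 10 19 22 68]
t=20: x=[7.6634 8.8829 14.8683 1.6376 4.6600 0.5279 10.1149 19.2140 24.2024 67.5124] k=[12 4 10 7 5 0 6 24 29 67]
t=21: x=[11.1983 4.3227 9.4407 6.9255 4.8689 0.3871 6.5204 24.0452 30.9718 66.8030] k=[13 0 6 3 9 2 7 24 31 64]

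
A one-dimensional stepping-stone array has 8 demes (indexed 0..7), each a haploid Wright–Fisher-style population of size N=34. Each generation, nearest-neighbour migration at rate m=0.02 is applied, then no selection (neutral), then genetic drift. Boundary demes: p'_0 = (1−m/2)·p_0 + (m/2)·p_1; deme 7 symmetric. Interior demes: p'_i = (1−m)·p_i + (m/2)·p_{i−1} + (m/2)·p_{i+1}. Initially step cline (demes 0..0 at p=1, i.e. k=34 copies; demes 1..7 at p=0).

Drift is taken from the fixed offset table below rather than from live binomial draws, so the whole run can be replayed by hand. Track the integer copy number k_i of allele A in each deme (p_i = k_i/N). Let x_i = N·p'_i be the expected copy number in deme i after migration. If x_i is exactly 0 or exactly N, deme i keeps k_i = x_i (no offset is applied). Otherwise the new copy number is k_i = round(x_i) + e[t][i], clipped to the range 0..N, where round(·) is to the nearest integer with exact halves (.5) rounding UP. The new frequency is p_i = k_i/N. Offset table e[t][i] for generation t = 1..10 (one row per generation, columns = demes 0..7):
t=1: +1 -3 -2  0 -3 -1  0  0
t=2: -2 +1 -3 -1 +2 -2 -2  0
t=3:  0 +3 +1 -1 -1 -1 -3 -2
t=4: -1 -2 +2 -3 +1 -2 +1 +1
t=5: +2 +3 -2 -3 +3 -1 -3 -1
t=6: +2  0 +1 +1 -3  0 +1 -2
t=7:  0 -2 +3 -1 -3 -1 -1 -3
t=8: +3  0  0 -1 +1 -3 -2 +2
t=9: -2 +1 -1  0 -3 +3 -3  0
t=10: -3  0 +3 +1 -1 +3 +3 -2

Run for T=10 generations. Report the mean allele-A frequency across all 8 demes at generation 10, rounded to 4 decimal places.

0.1507

t=0: k=[34 0 0 0 0 0 0 0]
t=1: x=[33.6600 0.3400 0.0000 0.0000 0.0000 0.0000 0.0000 0.0000] k=[34 0 0 0 0 0 0 0]
t=2: x=[33.6600 0.3400 0.0000 0.0000 0.0000 0.0000 0.0000 0.0000] k=[32 1 0 0 0 0 0 0]
t=3: x=[31.6900 1.3000 0.0100 0.0000 0.0000 0.0000 0.0000 0.0000] k=[32 4 1 0 0 0 0 0]
t=4: x=[31.7200 4.2500 1.0200 0.0100 0.0000 0.0000 0.0000 0.0000] k=[31 2 3 0 0 0 0 0]
t=5: x=[30.7100 2.3000 2.9600 0.0300 0.0000 0.0000 0.0000 0.0000] k=[33 5 1 0 0 0 0 0]
t=6: x=[32.7200 5.2400 1.0300 0.0100 0.0000 0.0000 0.0000 0.0000] k=[34 5 2 1 0 0 0 0]
t=7: x=[33.7100 5.2600 2.0200 1.0000 0.0100 0.0000 0.0000 0.0000] k=[34 3 5 0 0 0 0 0]
t=8: x=[33.6900 3.3300 4.9300 0.0500 0.0000 0.0000 0.0000 0.0000] k=[34 3 5 0 0 0 0 0]
t=9: x=[33.6900 3.3300 4.9300 0.0500 0.0000 0.0000 0.0000 0.0000] k=[32 4 4 0 0 0 0 0]
t=10: x=[31.7200 4.2800 3.9600 0.0400 0.0000 0.0000 0.0000 0.0000] k=[29 4 7 1 0 0 0 0]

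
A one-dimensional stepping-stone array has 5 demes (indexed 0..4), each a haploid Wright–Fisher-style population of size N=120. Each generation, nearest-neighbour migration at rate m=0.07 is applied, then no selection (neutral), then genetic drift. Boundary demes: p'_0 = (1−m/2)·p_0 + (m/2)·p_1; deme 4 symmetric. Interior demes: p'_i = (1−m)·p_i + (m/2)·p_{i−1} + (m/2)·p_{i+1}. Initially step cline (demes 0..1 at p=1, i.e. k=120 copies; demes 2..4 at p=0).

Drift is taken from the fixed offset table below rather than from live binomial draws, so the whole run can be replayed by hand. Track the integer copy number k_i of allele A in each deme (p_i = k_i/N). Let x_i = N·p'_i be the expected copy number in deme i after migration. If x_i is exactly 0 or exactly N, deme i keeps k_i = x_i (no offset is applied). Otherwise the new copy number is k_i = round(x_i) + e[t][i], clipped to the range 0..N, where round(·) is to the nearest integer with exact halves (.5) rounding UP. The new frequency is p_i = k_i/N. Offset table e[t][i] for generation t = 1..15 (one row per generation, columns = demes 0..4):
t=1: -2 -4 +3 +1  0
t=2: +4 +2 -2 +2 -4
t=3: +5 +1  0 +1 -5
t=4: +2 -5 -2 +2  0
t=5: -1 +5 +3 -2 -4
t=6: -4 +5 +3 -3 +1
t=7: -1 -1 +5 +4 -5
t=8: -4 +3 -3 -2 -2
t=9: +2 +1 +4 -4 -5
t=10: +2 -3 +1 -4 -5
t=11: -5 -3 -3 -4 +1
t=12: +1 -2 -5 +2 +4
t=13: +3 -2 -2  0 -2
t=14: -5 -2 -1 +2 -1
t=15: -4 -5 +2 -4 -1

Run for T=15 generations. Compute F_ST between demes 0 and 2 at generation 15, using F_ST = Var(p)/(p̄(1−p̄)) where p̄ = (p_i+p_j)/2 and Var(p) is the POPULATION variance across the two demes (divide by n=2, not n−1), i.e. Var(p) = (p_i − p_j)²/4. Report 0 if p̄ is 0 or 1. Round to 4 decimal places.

t=0: k=[120 120 0 0 0]
t=1: x=[120.0000 115.8000 4.2000 0.0000 0.0000] k=[120 112 7 0 0]
t=2: x=[119.7200 108.6050 10.4300 0.2450 0.0000] k=[120 111 8 2 0]
t=3: x=[119.6850 107.7100 11.3950 2.1400 0.0700] k=[120 109 11 3 0]
t=4: x=[119.6150 105.9550 14.1500 3.1750 0.1050] k=[120 101 12 5 0]
t=5: x=[119.3350 98.5500 14.8700 5.0700 0.1750] k=[118 104 18 3 0]
t=6: x=[117.5100 101.4800 20.4850 3.4200 0.1050] k=[114 106 23 0 1]
t=7: x=[113.7200 103.3750 25.1000 0.8400 0.9650] k=[113 102 30 5 0]
t=8: x=[112.6150 99.8650 31.6450 5.7000 0.1750] k=[109 103 29 4 0]
t=9: x=[108.7900 100.6200 30.7150 4.7350 0.1400] k=[111 102 35 1 0]
t=10: x=[110.6850 99.9700 36.1550 2.1550 0.0350] k=[113 97 37 0 0]
t=11: x=[112.4400 95.4600 37.8050 1.2950 0.0000] k=[107 92 35 0 0]
t=12: x=[106.4750 90.5300 35.7700 1.2250 0.0000] k=[107 89 31 3 0]
t=13: x=[106.3700 87.6000 32.0500 3.8750 0.1050] k=[109 86 30 4 0]
t=14: x=[108.1950 84.8450 31.0500 4.7700 0.1400] k=[103 83 30 7 0]
t=15: x=[102.3000 81.8450 31.0500 7.5600 0.2450] k=[98 77 33 4 0]

0.2959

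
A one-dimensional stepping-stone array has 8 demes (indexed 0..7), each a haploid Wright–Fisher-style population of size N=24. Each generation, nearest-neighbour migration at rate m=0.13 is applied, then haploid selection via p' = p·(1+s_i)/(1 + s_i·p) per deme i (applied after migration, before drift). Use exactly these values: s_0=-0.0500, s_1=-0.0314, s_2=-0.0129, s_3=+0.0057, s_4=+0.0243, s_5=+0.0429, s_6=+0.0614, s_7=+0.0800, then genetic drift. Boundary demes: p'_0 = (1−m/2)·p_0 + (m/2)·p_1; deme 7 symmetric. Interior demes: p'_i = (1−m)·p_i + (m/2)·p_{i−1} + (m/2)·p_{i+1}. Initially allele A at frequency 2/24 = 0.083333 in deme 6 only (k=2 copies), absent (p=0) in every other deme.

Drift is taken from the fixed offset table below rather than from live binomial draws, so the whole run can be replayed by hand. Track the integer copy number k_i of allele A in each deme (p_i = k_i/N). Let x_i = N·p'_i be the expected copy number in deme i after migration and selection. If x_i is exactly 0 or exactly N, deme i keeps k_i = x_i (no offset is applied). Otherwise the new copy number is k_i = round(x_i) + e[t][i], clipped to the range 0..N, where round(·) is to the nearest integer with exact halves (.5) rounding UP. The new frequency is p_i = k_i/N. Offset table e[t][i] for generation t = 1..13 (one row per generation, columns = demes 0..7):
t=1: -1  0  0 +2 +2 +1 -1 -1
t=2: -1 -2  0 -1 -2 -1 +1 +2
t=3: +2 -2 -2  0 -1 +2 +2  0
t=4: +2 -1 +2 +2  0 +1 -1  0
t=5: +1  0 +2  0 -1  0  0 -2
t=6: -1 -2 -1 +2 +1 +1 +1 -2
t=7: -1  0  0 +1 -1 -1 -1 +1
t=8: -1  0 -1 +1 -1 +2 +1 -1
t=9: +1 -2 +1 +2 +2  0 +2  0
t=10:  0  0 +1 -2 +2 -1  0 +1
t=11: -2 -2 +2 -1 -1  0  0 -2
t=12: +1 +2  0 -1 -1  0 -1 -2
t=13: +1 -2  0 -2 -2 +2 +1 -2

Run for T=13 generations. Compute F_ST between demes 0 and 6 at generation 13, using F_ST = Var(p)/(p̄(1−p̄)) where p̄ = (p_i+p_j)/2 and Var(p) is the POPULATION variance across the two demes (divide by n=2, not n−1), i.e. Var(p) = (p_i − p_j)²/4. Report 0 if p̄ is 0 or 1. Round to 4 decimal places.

0.0871

t=0: k=[0 0 0 0 0 0 2 0]
t=1: x=[0.0000 0.0000 0.0000 0.0000 0.0000 0.1355 1.8387 0.1403] k=[0 0 0 0 0 1 1 0]
t=2: x=[0.0000 0.0000 0.0000 0.0000 0.0666 0.9735 0.9900 0.0702] k=[0 0 0 0 0 0 2 2]
t=3: x=[0.0000 0.0000 0.0000 0.0000 0.0000 0.1355 1.9754 2.1457] k=[0 0 0 0 0 2 4 2]
t=4: x=[0.0000 0.0000 0.0000 0.0000 0.1331 2.0784 3.9320 2.2842] k=[0 0 0 0 0 3 3 2]
t=5: x=[0.0000 0.0000 0.0000 0.0000 0.1997 2.9107 3.0920 2.2150] k=[0 0 0 0 0 3 3 0]
t=6: x=[0.0000 0.0000 0.0000 0.0000 0.1997 2.9107 2.9560 0.2105] k=[0 0 0 0 1 4 4 0]
t=7: x=[0.0000 0.0000 0.0000 0.0654 1.1561 3.9414 3.9320 0.2806] k=[0 0 0 1 0 3 3 1]
t=8: x=[0.0000 0.0000 0.0642 0.8748 0.2662 2.9107 3.0240 1.2158] k=[0 0 0 2 0 5 4 0]
t=9: x=[0.0000 0.0000 0.1283 1.7492 0.4658 4.7685 3.9997 0.2806] k=[0 0 1 4 2 5 6 0]
t=10: x=[0.0000 0.0630 1.1161 3.6927 2.3759 5.0351 5.8031 0.4207] k=[0 0 2 2 4 4 6 1]
t=11: x=[0.0000 0.1259 1.8477 2.1411 3.9486 4.2756 5.8031 1.4247] k=[0 0 4 1 3 4 6 0]
t=12: x=[0.0000 0.2519 3.5059 1.3321 2.9974 4.2088 5.7361 0.4207] k=[0 2 4 0 2 4 5 0]
t=13: x=[0.1235 1.9423 3.5704 0.3922 2.0445 4.0751 4.8360 0.3506] k=[1 0 4 0 0 6 6 0]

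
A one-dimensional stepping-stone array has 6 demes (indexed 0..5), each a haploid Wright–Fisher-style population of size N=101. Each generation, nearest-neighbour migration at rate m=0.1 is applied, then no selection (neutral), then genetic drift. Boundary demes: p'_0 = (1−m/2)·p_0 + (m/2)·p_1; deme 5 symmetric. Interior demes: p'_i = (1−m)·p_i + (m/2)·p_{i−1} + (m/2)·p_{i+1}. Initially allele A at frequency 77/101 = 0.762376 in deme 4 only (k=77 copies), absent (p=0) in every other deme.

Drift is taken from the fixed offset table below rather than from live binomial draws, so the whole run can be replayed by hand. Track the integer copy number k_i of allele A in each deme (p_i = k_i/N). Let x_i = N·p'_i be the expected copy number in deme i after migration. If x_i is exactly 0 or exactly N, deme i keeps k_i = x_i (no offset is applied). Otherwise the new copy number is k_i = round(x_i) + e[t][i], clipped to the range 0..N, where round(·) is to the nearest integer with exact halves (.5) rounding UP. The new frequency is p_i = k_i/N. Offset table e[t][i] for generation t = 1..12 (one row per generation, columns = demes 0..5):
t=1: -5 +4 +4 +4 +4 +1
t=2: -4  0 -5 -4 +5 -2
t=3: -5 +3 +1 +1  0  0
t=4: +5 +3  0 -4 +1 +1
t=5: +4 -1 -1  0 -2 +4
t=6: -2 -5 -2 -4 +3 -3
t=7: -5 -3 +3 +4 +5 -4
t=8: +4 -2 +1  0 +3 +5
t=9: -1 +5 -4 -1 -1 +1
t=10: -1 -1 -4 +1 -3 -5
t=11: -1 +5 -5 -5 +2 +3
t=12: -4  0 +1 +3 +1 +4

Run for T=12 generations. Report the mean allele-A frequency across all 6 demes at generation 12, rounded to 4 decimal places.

t=0: k=[0 0 0 0 77 0]
t=1: x=[0.0000 0.0000 0.0000 3.8500 69.3000 3.8500] k=[0 0 0 8 73 5]
t=2: x=[0.0000 0.0000 0.4000 10.8500 66.3500 8.4000] k=[0 0 0 7 71 6]
t=3: x=[0.0000 0.0000 0.3500 9.8500 64.5500 9.2500] k=[0 0 1 11 65 9]
t=4: x=[0.0000 0.0500 1.4500 13.2000 59.5000 11.8000] k=[0 3 1 9 61 13]
t=5: x=[0.1500 2.7500 1.5000 11.2000 56.0000 15.4000] k=[4 2 1 11 54 19]
t=6: x=[3.9000 2.0500 1.5500 12.6500 50.1000 20.7500] k=[2 0 0 9 53 18]
t=7: x=[1.9000 0.1000 0.4500 10.7500 49.0500 19.7500] k=[0 0 3 15 54 16]
t=8: x=[0.0000 0.1500 3.4500 16.3500 50.1500 17.9000] k=[0 0 4 16 53 23]
t=9: x=[0.0000 0.2000 4.4000 17.2500 49.6500 24.5000] k=[0 5 0 16 49 26]
t=10: x=[0.2500 4.5000 1.0500 16.8500 46.2000 27.1500] k=[0 4 0 18 43 22]
t=11: x=[0.2000 3.6000 1.1000 18.3500 40.7000 23.0500] k=[0 9 0 13 43 26]
t=12: x=[0.4500 8.1000 1.1000 13.8500 40.6500 26.8500] k=[0 8 2 17 42 31]

0.1650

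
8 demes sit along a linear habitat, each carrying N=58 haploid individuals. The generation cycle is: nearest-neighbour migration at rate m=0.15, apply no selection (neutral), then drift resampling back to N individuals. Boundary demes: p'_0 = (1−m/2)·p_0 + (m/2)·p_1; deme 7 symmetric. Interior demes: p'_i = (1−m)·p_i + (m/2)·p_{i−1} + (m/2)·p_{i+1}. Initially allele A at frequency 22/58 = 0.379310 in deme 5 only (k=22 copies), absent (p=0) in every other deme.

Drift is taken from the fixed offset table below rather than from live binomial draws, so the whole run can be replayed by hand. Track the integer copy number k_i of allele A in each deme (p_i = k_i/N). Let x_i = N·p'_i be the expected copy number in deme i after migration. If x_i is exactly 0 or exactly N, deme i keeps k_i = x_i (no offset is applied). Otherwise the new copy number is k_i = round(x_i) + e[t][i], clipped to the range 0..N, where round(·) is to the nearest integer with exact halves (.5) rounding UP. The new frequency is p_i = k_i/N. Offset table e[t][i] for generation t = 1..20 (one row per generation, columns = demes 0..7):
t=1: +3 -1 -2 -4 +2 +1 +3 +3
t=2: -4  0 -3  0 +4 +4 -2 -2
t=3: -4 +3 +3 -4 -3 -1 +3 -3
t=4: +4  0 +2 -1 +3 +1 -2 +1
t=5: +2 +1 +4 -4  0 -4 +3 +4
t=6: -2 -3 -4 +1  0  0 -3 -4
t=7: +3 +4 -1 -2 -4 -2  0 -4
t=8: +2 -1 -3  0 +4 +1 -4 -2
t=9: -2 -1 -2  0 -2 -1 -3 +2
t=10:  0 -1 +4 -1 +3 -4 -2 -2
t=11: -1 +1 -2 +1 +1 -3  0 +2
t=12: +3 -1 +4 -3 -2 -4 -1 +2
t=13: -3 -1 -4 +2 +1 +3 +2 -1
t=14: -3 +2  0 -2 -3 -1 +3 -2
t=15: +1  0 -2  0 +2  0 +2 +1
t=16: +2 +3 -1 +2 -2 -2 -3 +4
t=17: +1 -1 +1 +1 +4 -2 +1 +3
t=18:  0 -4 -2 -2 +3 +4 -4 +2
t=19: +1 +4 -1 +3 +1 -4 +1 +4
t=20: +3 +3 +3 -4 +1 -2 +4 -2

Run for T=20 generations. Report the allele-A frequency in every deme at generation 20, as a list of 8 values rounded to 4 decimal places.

[0.0000, 0.0000, 0.0517, 0.0172, 0.1379, 0.0000, 0.1207, 0.1724]

t=0: k=[0 0 0 0 0 22 0 0]
t=1: x=[0.0000 0.0000 0.0000 0.0000 1.6500 18.7000 1.6500 0.0000] k=[0 0 0 0 4 20 5 0]
t=2: x=[0.0000 0.0000 0.0000 0.3000 4.9000 17.6750 5.7500 0.3750] k=[0 0 0 0 9 22 4 0]
t=3: x=[0.0000 0.0000 0.0000 0.6750 9.3000 19.6750 5.0500 0.3000] k=[0 0 0 0 6 19 8 0]
t=4: x=[0.0000 0.0000 0.0000 0.4500 6.5250 17.2000 8.2250 0.6000] k=[0 0 0 0 10 18 6 2]
t=5: x=[0.0000 0.0000 0.0000 0.7500 9.8500 16.5000 6.6000 2.3000] k=[0 0 0 0 10 13 10 6]
t=6: x=[0.0000 0.0000 0.0000 0.7500 9.4750 12.5500 9.9250 6.3000] k=[0 0 0 2 9 13 7 2]
t=7: x=[0.0000 0.0000 0.1500 2.3750 8.7750 12.2500 7.0750 2.3750] k=[0 0 0 0 5 10 7 0]
t=8: x=[0.0000 0.0000 0.0000 0.3750 5.0000 9.4000 6.7000 0.5250] k=[0 0 0 0 9 10 3 0]
t=9: x=[0.0000 0.0000 0.0000 0.6750 8.4000 9.4000 3.3000 0.2250] k=[0 0 0 1 6 8 0 2]
t=10: x=[0.0000 0.0000 0.0750 1.3000 5.7750 7.2500 0.7500 1.8500] k=[0 0 4 0 9 3 0 0]
t=11: x=[0.0000 0.3000 3.4000 0.9750 7.8750 3.2250 0.2250 0.0000] k=[0 1 1 2 9 0 0 0]
t=12: x=[0.0750 0.9250 1.0750 2.4500 7.8000 0.6750 0.0000 0.0000] k=[3 0 5 0 6 0 0 0]
t=13: x=[2.7750 0.6000 4.2500 0.8250 5.1000 0.4500 0.0000 0.0000] k=[0 0 0 3 6 3 0 0]
t=14: x=[0.0000 0.0000 0.2250 3.0000 5.5500 3.0000 0.2250 0.0000] k=[0 0 0 1 3 2 3 0]
t=15: x=[0.0000 0.0000 0.0750 1.0750 2.7750 2.1500 2.7000 0.2250] k=[0 0 0 1 5 2 5 1]
t=16: x=[0.0000 0.0000 0.0750 1.2250 4.4750 2.4500 4.4750 1.3000] k=[0 0 0 3 2 0 1 5]
t=17: x=[0.0000 0.0000 0.2250 2.7000 1.9250 0.2250 1.2250 4.7000] k=[0 0 1 4 6 0 2 8]
t=18: x=[0.0000 0.0750 1.1500 3.9250 5.4000 0.6000 2.3000 7.5500] k=[0 0 0 2 8 5 0 10]
t=19: x=[0.0000 0.0000 0.1500 2.3000 7.3250 4.8500 1.1250 9.2500] k=[0 0 0 5 8 1 2 13]
t=20: x=[0.0000 0.0000 0.3750 4.8500 7.2500 1.6000 2.7500 12.1750] k=[0 0 3 1 8 0 7 10]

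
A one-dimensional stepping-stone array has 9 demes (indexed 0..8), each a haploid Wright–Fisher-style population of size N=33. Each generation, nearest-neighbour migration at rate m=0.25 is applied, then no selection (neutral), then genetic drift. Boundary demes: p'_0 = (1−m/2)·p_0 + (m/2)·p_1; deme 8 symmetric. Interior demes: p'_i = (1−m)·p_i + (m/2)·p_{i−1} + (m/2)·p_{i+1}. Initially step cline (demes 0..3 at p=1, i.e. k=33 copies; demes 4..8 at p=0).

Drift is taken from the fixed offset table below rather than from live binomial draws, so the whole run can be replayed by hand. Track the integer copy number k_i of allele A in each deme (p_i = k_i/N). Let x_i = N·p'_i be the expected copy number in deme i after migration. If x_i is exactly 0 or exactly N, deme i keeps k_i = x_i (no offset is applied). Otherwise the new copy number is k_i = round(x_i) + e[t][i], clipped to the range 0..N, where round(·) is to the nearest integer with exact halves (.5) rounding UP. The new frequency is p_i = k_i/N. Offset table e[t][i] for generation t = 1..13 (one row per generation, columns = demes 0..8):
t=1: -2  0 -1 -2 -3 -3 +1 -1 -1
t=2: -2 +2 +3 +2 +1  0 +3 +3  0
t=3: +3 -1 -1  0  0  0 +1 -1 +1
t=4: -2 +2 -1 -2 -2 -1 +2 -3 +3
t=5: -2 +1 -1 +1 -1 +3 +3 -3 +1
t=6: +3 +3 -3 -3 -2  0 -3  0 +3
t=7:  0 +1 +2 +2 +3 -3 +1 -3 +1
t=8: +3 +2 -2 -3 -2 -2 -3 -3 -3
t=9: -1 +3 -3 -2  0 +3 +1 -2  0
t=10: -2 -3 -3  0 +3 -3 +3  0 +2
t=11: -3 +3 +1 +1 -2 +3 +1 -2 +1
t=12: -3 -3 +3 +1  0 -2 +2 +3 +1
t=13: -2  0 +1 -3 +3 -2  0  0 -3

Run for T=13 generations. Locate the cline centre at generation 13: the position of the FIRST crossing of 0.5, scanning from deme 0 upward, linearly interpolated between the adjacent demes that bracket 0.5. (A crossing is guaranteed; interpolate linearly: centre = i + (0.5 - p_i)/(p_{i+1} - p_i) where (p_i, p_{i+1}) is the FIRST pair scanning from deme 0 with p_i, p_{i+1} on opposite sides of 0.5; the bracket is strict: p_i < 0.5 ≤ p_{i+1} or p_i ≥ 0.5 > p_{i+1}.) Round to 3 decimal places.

t=0: k=[33 33 33 33 0 0 0 0 0]
t=1: x=[33.0000 33.0000 33.0000 28.8750 4.1250 0.0000 0.0000 0.0000 0.0000] k=[33 33 33 27 1 0 0 0 0]
t=2: x=[33.0000 33.0000 32.2500 24.5000 4.1250 0.1250 0.0000 0.0000 0.0000] k=[33 33 33 27 5 0 0 0 0]
t=3: x=[33.0000 33.0000 32.2500 25.0000 7.1250 0.6250 0.0000 0.0000 0.0000] k=[33 33 31 25 7 1 0 0 0]
t=4: x=[33.0000 32.7500 30.5000 23.5000 8.5000 1.6250 0.1250 0.0000 0.0000] k=[33 33 30 22 7 1 2 0 0]
t=5: x=[33.0000 32.6250 29.3750 21.1250 8.1250 1.8750 1.6250 0.2500 0.0000] k=[33 33 28 22 7 5 5 0 0]
t=6: x=[33.0000 32.3750 27.8750 20.8750 8.6250 5.2500 4.3750 0.6250 0.0000] k=[33 33 25 18 7 5 1 1 0]
t=7: x=[33.0000 32.0000 25.1250 17.5000 8.1250 4.7500 1.5000 0.8750 0.1250] k=[33 33 27 20 11 2 3 0 1]
t=8: x=[33.0000 32.2500 26.8750 19.7500 11.0000 3.2500 2.5000 0.5000 0.8750] k=[33 33 25 17 9 1 0 0 0]
t=9: x=[33.0000 32.0000 25.0000 17.0000 9.0000 1.8750 0.1250 0.0000 0.0000] k=[33 33 22 15 9 5 1 0 0]
t=10: x=[33.0000 31.6250 22.5000 15.1250 9.2500 5.0000 1.3750 0.1250 0.0000] k=[33 29 20 15 12 2 4 0 0]
t=11: x=[32.5000 28.3750 20.5000 15.2500 11.1250 3.5000 3.2500 0.5000 0.0000] k=[30 31 22 16 9 7 4 0 0]
t=12: x=[30.1250 29.7500 22.3750 15.8750 9.6250 6.8750 3.8750 0.5000 0.0000] k=[27 27 25 17 10 5 6 4 0]
t=13: x=[27.0000 26.7500 24.2500 17.1250 10.2500 5.7500 5.6250 3.7500 0.5000] k=[25 27 25 14 13 4 6 4 0]

2.773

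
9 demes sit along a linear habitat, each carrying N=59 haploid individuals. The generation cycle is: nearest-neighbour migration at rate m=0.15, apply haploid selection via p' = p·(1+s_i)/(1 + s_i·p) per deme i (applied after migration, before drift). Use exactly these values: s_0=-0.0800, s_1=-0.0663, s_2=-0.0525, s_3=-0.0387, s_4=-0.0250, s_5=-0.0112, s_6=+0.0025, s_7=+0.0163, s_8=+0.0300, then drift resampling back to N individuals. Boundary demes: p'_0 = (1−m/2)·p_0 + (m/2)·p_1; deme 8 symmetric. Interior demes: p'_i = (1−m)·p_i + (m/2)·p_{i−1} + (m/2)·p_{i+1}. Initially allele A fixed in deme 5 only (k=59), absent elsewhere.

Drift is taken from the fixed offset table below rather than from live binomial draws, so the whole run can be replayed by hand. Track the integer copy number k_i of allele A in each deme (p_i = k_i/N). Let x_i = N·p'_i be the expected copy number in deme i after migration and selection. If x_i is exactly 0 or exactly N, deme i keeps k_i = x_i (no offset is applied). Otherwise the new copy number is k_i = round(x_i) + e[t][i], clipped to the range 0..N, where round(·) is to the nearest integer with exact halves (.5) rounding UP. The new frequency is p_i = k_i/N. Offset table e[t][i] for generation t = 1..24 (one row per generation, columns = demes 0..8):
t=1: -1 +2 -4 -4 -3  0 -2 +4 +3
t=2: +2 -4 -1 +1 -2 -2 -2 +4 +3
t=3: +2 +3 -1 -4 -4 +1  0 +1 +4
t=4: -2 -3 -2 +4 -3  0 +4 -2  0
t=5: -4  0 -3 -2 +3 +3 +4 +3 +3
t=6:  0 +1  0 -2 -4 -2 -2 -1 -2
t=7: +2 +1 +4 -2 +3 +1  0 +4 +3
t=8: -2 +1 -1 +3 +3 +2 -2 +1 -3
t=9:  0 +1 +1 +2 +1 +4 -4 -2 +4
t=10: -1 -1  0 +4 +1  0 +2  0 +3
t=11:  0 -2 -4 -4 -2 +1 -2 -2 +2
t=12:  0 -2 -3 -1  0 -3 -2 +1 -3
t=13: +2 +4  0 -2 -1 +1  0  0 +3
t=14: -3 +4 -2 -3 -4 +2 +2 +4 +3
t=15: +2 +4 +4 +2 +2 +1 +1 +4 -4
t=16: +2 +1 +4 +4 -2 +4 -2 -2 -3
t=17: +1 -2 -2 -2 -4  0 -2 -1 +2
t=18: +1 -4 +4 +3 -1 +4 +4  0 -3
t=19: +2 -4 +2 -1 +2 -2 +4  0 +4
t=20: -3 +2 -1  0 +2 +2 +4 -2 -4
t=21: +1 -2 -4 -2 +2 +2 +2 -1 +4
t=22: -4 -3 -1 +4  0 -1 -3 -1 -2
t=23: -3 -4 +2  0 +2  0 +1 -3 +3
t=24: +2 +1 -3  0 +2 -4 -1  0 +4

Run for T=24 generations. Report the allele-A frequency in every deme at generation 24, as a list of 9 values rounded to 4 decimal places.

t=0: k=[0 0 0 0 0 59 0 0 0]
t=1: x=[0.0000 0.0000 0.0000 0.0000 4.3225 50.0649 4.4352 0.0000 0.0000] k=[0 0 0 0 1 50 2 0 0]
t=2: x=[0.0000 0.0000 0.0000 0.0721 4.4938 42.5919 5.4624 0.1524 0.0000] k=[0 0 0 1 2 41 3 4 0]
t=3: x=[0.0000 0.0000 0.0711 0.9619 4.7385 35.0650 5.9383 3.6804 0.3090] k=[0 0 0 0 1 36 6 5 4]
t=4: x=[0.0000 0.0000 0.0000 0.0721 3.4665 30.9593 8.1926 5.0745 4.1886] k=[0 0 0 4 0 31 12 3 4]
t=5: x=[0.0000 0.0000 0.2843 3.2757 2.5622 27.0849 12.7750 3.8072 4.0347] k=[0 0 0 1 6 30 17 7 7]
t=6: x=[0.0000 0.0000 0.0711 1.2508 7.2622 27.0599 17.2555 7.8595 7.1844] k=[0 0 0 0 3 25 15 7 5]
t=7: x=[0.0000 0.0000 0.0000 0.2163 4.3225 22.4432 15.1781 7.5559 5.2906] k=[0 0 0 0 7 23 15 12 8]
t=8: x=[0.0000 0.0000 0.0000 0.5049 7.5075 21.0473 15.4034 12.0796 8.5131] k=[0 0 0 4 11 23 13 13 6]
t=9: x=[0.0000 0.0000 0.2843 4.0728 11.1443 21.1968 13.7763 12.6348 6.6985] k=[0 0 1 6 12 25 10 11 11]
t=10: x=[0.0000 0.0700 1.2332 5.8633 12.2770 22.7424 11.2227 11.0697 11.2670] k=[0 0 1 10 13 23 13 11 14]
t=11: x=[0.0000 0.0700 1.5182 9.2383 13.2629 21.3463 13.6261 11.5242 14.0896] k=[0 0 0 5 11 22 12 10 16]
t=12: x=[0.0000 0.0000 0.3554 4.8949 11.1443 20.2749 12.6248 10.7413 15.8909] k=[0 0 0 4 11 17 11 12 13]
t=13: x=[0.0000 0.0000 0.2843 4.0728 10.7014 15.9685 11.5482 12.1553 13.2258] k=[0 0 0 2 10 17 12 12 16]
t=14: x=[0.0000 0.0000 0.1421 2.3590 9.7177 15.9685 12.3994 12.4582 16.0429] k=[0 0 0 0 6 18 14 16 19]
t=15: x=[0.0000 0.0000 0.0000 0.4327 6.3060 16.6650 14.4773 16.2648 19.1554] k=[0 0 0 2 8 18 15 20 15]
t=16: x=[0.0000 0.0000 0.1421 2.2143 8.1211 16.8889 15.6287 19.4603 15.7134] k=[0 0 4 6 6 21 14 17 13]
t=17: x=[0.0000 0.2802 3.6604 5.6453 6.9679 19.2038 14.7776 16.6677 13.6070] k=[0 0 2 4 3 19 13 16 16]
t=18: x=[0.0000 0.1401 1.8984 3.6379 4.1757 17.2124 13.7012 15.9626 16.3470] k=[0 0 6 7 3 21 18 16 13]
t=19: x=[0.0000 0.4204 5.3565 6.3964 4.5427 19.2785 18.1063 16.1137 13.5308] k=[0 0 7 5 7 17 22 16 18]
t=20: x=[0.0000 0.4905 6.0269 5.1127 7.4339 16.4908 21.2089 16.7936 18.2201] k=[0 2 5 5 9 18 25 15 14]
t=21: x=[0.1380 1.9420 4.5436 5.1127 9.1771 17.7101 23.7604 15.8618 14.3942] k=[1 0 1 3 11 20 26 15 18]
t=22: x=[0.8521 0.1401 1.0195 3.3240 10.8490 19.6272 24.7609 16.2396 18.1443] k=[0 0 0 7 11 19 22 15 16]
t=23: x=[0.0000 0.0000 0.4977 6.5419 11.0705 18.4817 21.2840 15.7862 16.2710] k=[0 0 2 7 13 18 22 13 19]
t=24: x=[0.0000 0.1401 2.1124 6.8329 12.6713 17.7848 21.0588 14.2994 18.9280] k=[0 1 0 7 15 14 20 14 23]

[0.0000, 0.0169, 0.0000, 0.1186, 0.2542, 0.2373, 0.3390, 0.2373, 0.3898]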